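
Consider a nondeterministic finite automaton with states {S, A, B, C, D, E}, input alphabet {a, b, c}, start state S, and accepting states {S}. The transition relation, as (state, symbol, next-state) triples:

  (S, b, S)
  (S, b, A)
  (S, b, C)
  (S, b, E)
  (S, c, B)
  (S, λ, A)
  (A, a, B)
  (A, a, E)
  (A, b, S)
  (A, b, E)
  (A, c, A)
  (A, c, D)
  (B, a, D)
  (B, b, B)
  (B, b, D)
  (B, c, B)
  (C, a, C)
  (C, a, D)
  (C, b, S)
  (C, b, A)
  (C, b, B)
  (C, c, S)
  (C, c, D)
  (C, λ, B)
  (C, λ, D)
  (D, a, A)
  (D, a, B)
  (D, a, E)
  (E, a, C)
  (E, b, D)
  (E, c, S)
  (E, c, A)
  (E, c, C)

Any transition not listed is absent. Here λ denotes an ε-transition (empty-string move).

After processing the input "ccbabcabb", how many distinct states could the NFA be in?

Start: ε-closure({S}) = {S, A}.
Read 'c': S→{B}, A→{A, D}; now {A, B, D}.
Read 'c': A→{A, D}, B→{B}, D→∅; now {A, B, D}.
Read 'b': A→{S, E}, B→{B, D}, D→∅; union {S, B, D, E}; ε-closure = {S, A, B, D, E}.
Read 'a': S→∅, A→{B, E}, B→{D}, D→{A, B, E}, E→{C}; now {A, B, C, D, E}.
Read 'b': A→{S, E}, B→{B, D}, C→{S, A, B}, D→∅, E→{D}; now {S, A, B, D, E}.
Read 'c': S→{B}, A→{A, D}, B→{B}, D→∅, E→{S, A, C}; now {S, A, B, C, D}.
Read 'a': S→∅, A→{B, E}, B→{D}, C→{C, D}, D→{A, B, E}; now {A, B, C, D, E}.
Read 'b': A→{S, E}, B→{B, D}, C→{S, A, B}, D→∅, E→{D}; now {S, A, B, D, E}.
Read 'b': S→{S, A, C, E}, A→{S, E}, B→{B, D}, D→∅, E→{D}; now {S, A, B, C, D, E}.
That set has 6 states.

6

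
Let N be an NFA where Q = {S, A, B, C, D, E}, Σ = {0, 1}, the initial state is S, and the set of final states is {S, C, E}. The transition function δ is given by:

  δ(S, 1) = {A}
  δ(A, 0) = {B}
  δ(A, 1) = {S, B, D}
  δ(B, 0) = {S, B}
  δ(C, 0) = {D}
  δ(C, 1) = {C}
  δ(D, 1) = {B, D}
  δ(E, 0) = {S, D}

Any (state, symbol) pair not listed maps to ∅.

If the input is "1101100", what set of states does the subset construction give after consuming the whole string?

Start in {S}.
Read '1': {S} → {A}.
Read '1': {A} → {S, B, D}.
Read '0': {S, B, D} → {S, B}.
Read '1': {S, B} → {A}.
Read '1': {A} → {S, B, D}.
Read '0': {S, B, D} → {S, B}.
Read '0': {S, B} → {S, B}.

{S, B}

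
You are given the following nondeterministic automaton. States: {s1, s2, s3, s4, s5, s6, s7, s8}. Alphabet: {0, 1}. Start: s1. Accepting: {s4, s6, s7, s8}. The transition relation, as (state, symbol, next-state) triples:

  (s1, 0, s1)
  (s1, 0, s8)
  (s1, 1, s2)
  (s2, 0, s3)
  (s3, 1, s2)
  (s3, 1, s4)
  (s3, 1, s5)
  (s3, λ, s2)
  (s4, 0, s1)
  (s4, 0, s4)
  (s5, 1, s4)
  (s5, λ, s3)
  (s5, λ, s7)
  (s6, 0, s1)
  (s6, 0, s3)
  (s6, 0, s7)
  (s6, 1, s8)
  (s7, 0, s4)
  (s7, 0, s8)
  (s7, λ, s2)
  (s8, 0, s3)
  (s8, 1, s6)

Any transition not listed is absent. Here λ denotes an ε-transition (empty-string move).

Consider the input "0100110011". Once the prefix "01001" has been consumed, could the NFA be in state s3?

Yes

Start in {s1}.
Read '0': {s1} → {s1, s8}.
Read '1': {s1, s8} → {s2, s6}.
Read '0': {s2, s6} → {s1, s2, s3, s7}.
Read '0': {s1, s2, s3, s7} → {s1, s2, s3, s4, s8}.
Read '1': {s1, s2, s3, s4, s8} → {s2, s3, s4, s5, s6, s7}.
State s3 is in {s2, s3, s4, s5, s6, s7}.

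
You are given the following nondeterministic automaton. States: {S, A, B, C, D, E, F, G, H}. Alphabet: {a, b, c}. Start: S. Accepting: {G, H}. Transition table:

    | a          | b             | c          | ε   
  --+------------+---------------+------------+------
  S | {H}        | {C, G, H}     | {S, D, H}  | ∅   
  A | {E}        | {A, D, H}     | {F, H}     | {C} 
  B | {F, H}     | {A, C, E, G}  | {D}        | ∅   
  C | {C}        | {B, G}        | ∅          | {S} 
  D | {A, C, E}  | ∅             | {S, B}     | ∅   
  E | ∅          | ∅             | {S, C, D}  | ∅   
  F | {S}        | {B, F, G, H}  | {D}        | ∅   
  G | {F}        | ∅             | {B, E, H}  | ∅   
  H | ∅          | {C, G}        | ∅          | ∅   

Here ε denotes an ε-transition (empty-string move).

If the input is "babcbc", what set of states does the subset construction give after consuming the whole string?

{S, B, C, D, E, F, H}

Start in {S}.
Read 'b': {S} → {S, C, G, H}.
Read 'a': {S, C, G, H} → {S, C, F, H}.
Read 'b': {S, C, F, H} → {S, B, C, F, G, H}.
Read 'c': {S, B, C, F, G, H} → {S, B, D, E, H}.
Read 'b': {S, B, D, E, H} → {S, A, C, E, G, H}.
Read 'c': {S, A, C, E, G, H} → {S, B, C, D, E, F, H}.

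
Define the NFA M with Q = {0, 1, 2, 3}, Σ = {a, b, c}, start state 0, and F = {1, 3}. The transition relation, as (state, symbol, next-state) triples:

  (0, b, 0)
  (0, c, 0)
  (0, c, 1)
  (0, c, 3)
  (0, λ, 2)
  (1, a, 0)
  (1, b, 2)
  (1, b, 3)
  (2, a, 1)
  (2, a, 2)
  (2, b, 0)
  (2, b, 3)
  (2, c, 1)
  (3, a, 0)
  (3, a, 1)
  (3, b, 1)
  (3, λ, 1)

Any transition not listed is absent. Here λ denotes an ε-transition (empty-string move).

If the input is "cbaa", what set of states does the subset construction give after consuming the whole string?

{0, 1, 2}

Start: ε-closure({0}) = {0, 2}.
Read 'c': {0, 2} → {0, 1, 2, 3}.
Read 'b': {0, 1, 2, 3} → {0, 1, 2, 3}.
Read 'a': {0, 1, 2, 3} → {0, 1, 2}.
Read 'a': {0, 1, 2} → {0, 1, 2}.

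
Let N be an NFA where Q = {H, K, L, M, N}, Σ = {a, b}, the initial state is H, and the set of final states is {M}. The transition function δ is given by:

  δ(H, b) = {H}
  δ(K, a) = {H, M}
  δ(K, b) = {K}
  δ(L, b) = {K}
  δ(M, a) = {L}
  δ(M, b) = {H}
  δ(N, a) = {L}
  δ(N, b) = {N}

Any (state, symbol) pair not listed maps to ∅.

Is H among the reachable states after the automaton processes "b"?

Yes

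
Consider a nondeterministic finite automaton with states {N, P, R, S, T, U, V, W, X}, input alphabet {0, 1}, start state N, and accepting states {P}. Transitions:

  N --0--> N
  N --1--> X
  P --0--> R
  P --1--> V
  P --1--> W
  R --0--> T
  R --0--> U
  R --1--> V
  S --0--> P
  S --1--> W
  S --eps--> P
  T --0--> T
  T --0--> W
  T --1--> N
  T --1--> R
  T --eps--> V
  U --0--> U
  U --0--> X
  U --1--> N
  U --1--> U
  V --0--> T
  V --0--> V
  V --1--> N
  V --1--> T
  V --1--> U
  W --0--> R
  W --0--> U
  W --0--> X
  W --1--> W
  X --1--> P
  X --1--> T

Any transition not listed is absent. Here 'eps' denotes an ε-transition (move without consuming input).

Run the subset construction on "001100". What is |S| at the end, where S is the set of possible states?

6

Start in {N}.
Read '0': N→{N}; now {N}.
Read '0': N→{N}; now {N}.
Read '1': N→{X}; now {X}.
Read '1': X→{P, T}; union {P, T}; ε-closure = {P, T, V}.
Read '0': P→{R}, T→{T, W}, V→{T, V}; now {R, T, V, W}.
Read '0': R→{T, U}, T→{T, W}, V→{T, V}, W→{R, U, X}; now {R, T, U, V, W, X}.
That set has 6 states.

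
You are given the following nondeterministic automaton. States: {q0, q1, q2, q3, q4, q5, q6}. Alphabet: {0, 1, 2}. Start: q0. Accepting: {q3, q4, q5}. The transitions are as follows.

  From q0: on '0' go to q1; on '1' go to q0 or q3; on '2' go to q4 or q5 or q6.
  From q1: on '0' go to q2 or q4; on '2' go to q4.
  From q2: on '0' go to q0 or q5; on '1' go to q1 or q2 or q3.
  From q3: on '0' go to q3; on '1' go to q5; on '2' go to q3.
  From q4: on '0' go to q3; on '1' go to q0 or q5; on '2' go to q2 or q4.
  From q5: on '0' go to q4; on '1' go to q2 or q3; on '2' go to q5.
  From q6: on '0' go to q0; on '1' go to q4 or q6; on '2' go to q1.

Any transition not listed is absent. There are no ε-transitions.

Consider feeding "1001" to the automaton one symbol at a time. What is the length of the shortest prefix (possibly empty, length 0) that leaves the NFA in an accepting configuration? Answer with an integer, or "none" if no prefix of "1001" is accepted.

Start in {q0}.
Read '1': {q0} → {q0, q3}.
None of the earlier sets intersect F, but {q0, q3} does.

1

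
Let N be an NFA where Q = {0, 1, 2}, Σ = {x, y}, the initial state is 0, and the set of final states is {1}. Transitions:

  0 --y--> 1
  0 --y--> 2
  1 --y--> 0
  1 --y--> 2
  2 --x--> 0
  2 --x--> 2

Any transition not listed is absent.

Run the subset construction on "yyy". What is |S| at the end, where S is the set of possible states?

2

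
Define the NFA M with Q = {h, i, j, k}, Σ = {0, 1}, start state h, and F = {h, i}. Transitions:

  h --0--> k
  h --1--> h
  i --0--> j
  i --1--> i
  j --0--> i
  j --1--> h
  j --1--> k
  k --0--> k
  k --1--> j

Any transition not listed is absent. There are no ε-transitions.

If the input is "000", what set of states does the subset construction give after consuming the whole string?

{k}

Start in {h}.
Read '0': h→{k}; now {k}.
Read '0': k→{k}; now {k}.
Read '0': k→{k}; now {k}.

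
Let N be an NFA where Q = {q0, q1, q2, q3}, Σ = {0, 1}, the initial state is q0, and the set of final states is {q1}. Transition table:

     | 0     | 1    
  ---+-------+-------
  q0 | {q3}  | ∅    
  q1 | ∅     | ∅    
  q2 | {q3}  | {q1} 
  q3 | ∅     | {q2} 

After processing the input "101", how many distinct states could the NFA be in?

0

Start in {q0}.
Read '1': q0→∅; now ∅.
The set is empty and remains empty for the remaining 2 symbols.
That set has 0 states.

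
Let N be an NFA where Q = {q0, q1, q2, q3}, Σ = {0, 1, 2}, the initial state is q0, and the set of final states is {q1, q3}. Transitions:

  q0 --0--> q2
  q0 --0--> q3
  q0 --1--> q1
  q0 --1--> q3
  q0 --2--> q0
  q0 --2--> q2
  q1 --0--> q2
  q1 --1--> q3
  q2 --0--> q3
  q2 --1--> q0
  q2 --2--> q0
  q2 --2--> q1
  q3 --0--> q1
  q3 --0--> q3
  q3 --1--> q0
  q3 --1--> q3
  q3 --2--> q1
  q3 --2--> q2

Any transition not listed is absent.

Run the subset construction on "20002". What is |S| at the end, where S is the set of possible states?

3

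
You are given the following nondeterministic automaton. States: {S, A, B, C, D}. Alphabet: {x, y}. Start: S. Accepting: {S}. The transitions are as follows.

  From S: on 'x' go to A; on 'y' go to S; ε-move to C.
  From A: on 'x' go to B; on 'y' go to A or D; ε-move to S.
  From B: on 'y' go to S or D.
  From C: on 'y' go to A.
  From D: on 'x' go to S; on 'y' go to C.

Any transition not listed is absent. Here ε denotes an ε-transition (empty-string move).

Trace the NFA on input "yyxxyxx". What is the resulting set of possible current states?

Start: ε-closure({S}) = {S, C}.
Read 'y': {S, C} → {S, A, C}.
Read 'y': {S, A, C} → {S, A, C, D}.
Read 'x': {S, A, C, D} → {S, A, B, C}.
Read 'x': {S, A, B, C} → {S, A, B, C}.
Read 'y': {S, A, B, C} → {S, A, C, D}.
Read 'x': {S, A, C, D} → {S, A, B, C}.
Read 'x': {S, A, B, C} → {S, A, B, C}.

{S, A, B, C}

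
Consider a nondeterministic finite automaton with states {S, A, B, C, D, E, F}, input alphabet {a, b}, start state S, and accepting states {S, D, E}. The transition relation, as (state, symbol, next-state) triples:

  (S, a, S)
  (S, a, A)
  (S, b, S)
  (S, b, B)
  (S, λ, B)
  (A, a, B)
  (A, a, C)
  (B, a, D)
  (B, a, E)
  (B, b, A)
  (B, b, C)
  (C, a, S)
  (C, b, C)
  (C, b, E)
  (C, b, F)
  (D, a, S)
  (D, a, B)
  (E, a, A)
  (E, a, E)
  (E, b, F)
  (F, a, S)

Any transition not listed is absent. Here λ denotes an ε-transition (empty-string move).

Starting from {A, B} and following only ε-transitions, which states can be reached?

{A, B}

Begin with {A, B}.
No ε-moves leave this set, so the closure equals the set itself.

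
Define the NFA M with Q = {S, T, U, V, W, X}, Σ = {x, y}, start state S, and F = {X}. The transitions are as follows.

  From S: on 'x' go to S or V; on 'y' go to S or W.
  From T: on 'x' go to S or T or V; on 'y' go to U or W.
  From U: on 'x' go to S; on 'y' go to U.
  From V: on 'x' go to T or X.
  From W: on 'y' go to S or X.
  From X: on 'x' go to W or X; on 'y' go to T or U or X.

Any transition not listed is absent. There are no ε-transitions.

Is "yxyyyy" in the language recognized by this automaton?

Start in {S}.
Read 'y': S→{S, W}; now {S, W}.
Read 'x': S→{S, V}, W→∅; now {S, V}.
Read 'y': S→{S, W}, V→∅; now {S, W}.
Read 'y': S→{S, W}, W→{S, X}; now {S, W, X}.
Read 'y': S→{S, W}, W→{S, X}, X→{T, U, X}; now {S, T, U, W, X}.
Read 'y': S→{S, W}, T→{U, W}, U→{U}, W→{S, X}, X→{T, U, X}; now {S, T, U, W, X}.
The final set {S, T, U, W, X} contains the accepting state X.

Yes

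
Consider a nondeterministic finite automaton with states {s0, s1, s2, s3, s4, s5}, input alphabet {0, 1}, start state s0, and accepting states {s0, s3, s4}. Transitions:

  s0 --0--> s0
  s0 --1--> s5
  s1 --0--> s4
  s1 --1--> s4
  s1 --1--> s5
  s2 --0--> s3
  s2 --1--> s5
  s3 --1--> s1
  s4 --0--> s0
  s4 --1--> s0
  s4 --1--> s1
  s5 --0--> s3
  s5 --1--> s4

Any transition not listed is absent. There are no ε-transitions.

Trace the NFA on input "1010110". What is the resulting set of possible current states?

{s0, s3}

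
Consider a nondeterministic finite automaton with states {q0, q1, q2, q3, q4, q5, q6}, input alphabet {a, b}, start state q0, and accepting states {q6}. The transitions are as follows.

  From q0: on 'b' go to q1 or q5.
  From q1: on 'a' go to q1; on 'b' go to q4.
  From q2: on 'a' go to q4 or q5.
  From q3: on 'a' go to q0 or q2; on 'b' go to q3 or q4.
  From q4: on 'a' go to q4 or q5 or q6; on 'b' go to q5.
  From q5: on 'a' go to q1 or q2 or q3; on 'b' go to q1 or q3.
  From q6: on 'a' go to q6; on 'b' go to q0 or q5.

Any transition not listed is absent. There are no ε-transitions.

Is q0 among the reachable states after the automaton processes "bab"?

No

Start in {q0}.
Read 'b': {q0} → {q1, q5}.
Read 'a': {q1, q5} → {q1, q2, q3}.
Read 'b': {q1, q2, q3} → {q3, q4}.
State q0 is not in {q3, q4}.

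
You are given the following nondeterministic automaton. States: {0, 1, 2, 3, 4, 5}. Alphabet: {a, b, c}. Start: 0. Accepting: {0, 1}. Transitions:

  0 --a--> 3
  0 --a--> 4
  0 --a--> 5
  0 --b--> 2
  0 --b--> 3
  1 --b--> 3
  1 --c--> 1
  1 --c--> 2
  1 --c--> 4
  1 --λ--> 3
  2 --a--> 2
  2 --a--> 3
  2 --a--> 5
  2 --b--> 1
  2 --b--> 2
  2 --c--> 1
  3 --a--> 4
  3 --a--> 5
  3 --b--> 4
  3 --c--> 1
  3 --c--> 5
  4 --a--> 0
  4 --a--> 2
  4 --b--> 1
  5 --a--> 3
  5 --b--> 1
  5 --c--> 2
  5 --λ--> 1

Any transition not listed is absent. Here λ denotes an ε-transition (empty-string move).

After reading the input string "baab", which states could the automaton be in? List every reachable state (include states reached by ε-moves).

Start in {0}.
Read 'b': {0} → {2, 3}.
Read 'a': {2, 3} → {1, 2, 3, 4, 5}.
Read 'a': {1, 2, 3, 4, 5} → {0, 1, 2, 3, 4, 5}.
Read 'b': {0, 1, 2, 3, 4, 5} → {1, 2, 3, 4}.

{1, 2, 3, 4}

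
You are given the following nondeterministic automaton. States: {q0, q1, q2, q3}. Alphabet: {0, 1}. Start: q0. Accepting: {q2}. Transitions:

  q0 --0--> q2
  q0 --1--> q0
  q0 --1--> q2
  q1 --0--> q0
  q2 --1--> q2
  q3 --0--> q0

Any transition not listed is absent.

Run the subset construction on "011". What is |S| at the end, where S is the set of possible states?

1

Start in {q0}.
Read '0': q0→{q2}; now {q2}.
Read '1': q2→{q2}; now {q2}.
Read '1': q2→{q2}; now {q2}.
That set has 1 state.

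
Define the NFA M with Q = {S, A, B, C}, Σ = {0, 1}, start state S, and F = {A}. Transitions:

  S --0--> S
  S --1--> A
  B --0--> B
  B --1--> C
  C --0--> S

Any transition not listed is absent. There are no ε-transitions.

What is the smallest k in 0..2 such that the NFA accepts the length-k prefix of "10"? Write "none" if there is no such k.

Start in {S}.
Read '1': {S} → {A}.
None of the earlier sets intersect F, but {A} does.

1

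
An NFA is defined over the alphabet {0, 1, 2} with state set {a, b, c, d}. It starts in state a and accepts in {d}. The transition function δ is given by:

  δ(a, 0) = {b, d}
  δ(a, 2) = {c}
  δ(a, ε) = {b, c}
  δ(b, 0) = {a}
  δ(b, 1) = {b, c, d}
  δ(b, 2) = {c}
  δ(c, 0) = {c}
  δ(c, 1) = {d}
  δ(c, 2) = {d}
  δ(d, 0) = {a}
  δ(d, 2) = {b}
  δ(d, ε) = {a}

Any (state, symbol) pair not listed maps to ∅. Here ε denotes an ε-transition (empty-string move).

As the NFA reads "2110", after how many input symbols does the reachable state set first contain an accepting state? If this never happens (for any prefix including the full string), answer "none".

Start: ε-closure({a}) = {a, b, c}.
Read '2': a→{c}, b→{c}, c→{d}; union {c, d}; ε-closure = {a, b, c, d}.
None of the earlier sets intersect F, but {a, b, c, d} does.

1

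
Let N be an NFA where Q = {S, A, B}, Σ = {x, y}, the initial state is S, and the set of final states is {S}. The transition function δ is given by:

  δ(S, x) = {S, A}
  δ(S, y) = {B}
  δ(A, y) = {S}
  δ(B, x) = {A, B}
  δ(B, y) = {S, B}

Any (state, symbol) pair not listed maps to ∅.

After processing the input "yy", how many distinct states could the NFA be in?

2

Start in {S}.
Read 'y': {S} → {B}.
Read 'y': {B} → {S, B}.
That set has 2 states.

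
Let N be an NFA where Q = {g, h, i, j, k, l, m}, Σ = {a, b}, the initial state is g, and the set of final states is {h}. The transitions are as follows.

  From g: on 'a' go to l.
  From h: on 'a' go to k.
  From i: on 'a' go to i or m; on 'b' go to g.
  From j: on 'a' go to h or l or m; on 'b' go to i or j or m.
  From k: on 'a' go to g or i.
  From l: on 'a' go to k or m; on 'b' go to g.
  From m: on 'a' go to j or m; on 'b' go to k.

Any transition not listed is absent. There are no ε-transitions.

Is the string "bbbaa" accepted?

Start in {g}.
Read 'b': g→∅; now ∅.
The set is empty and remains empty for the remaining 4 symbols.
The final set ∅ contains no accepting state.

No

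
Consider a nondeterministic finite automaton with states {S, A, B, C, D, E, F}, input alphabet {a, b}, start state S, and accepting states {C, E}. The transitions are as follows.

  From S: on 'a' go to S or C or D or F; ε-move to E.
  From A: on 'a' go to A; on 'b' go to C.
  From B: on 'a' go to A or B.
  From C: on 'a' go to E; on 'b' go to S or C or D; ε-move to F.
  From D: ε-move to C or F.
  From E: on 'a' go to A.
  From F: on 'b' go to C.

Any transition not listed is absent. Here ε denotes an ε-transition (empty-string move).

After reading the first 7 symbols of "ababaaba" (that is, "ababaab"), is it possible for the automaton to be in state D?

Yes

Start: ε-closure({S}) = {S, E}.
Read 'a': {S, E} → {S, A, C, D, E, F}.
Read 'b': {S, A, C, D, E, F} → {S, C, D, E, F}.
Read 'a': {S, C, D, E, F} → {S, A, C, D, E, F}.
Read 'b': {S, A, C, D, E, F} → {S, C, D, E, F}.
Read 'a': {S, C, D, E, F} → {S, A, C, D, E, F}.
Read 'a': {S, A, C, D, E, F} → {S, A, C, D, E, F}.
Read 'b': {S, A, C, D, E, F} → {S, C, D, E, F}.
State D is in {S, C, D, E, F}.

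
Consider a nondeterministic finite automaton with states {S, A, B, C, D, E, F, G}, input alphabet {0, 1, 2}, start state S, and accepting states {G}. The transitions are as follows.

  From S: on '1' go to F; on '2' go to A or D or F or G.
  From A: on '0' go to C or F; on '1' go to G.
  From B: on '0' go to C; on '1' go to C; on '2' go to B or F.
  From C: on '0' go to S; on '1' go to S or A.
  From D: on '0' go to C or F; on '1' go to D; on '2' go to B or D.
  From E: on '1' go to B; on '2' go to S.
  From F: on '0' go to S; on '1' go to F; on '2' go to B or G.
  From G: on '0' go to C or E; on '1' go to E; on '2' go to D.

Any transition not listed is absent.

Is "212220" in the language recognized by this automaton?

No

Start in {S}.
Read '2': S→{A, D, F, G}; now {A, D, F, G}.
Read '1': A→{G}, D→{D}, F→{F}, G→{E}; now {D, E, F, G}.
Read '2': D→{B, D}, E→{S}, F→{B, G}, G→{D}; now {S, B, D, G}.
Read '2': S→{A, D, F, G}, B→{B, F}, D→{B, D}, G→{D}; now {A, B, D, F, G}.
Read '2': A→∅, B→{B, F}, D→{B, D}, F→{B, G}, G→{D}; now {B, D, F, G}.
Read '0': B→{C}, D→{C, F}, F→{S}, G→{C, E}; now {S, C, E, F}.
The final set {S, C, E, F} contains no accepting state.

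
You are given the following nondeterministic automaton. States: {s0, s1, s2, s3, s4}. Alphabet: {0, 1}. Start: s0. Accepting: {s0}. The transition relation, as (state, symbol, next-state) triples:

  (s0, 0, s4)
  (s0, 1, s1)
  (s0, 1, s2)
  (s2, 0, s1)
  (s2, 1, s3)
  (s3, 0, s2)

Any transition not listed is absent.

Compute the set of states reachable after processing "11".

Start in {s0}.
Read '1': s0→{s1, s2}; now {s1, s2}.
Read '1': s1→∅, s2→{s3}; now {s3}.

{s3}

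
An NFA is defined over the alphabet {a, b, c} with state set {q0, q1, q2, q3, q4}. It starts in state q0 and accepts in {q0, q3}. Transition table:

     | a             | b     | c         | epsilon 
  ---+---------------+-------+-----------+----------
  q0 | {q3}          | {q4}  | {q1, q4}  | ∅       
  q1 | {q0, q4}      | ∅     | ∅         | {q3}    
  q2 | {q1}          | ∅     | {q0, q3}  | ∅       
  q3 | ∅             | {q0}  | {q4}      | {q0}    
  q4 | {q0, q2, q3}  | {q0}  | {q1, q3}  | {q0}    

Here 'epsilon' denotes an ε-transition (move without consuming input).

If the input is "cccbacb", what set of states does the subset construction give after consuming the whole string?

{q0, q4}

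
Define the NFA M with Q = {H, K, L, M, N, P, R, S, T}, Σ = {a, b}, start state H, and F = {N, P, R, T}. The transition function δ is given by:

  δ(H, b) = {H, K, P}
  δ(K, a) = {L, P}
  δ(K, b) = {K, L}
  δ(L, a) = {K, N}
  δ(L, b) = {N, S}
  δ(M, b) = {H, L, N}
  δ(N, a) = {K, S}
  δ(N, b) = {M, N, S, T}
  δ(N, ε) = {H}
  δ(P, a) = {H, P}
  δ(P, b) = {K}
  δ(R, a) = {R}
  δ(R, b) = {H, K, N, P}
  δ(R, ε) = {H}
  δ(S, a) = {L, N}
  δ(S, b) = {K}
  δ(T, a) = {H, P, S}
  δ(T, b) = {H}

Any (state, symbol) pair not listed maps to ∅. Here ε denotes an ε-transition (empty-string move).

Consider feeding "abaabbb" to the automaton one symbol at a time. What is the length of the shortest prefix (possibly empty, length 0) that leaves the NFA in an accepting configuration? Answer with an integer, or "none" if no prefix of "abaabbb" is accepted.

none

Start in {H}.
Read 'a': H→∅; now ∅.
The set is empty and remains empty for the remaining 6 symbols.
No reachable set along the way intersects F.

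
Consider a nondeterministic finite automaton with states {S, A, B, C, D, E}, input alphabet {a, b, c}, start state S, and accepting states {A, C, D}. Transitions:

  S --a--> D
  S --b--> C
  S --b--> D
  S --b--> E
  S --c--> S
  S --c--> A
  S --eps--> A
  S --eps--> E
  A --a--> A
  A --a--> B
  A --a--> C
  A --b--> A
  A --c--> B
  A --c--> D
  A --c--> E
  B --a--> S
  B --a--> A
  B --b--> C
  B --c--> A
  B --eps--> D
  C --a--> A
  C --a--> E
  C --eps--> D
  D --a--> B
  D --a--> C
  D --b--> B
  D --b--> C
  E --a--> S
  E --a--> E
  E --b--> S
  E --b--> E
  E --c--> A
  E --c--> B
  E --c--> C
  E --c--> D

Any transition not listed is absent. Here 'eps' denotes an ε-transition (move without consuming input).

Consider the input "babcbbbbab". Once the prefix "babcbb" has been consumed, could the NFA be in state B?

Yes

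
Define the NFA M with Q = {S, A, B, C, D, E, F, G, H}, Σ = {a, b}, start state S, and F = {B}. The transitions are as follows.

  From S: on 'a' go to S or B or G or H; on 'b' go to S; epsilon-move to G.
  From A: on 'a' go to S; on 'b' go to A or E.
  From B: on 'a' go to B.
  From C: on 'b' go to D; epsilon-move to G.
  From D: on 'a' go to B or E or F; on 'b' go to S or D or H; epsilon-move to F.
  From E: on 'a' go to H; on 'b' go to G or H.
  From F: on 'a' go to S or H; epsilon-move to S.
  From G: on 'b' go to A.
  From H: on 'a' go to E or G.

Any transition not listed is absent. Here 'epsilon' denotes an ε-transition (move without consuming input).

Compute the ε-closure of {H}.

{H}

Begin with {H}.
No ε-moves leave this set, so the closure equals the set itself.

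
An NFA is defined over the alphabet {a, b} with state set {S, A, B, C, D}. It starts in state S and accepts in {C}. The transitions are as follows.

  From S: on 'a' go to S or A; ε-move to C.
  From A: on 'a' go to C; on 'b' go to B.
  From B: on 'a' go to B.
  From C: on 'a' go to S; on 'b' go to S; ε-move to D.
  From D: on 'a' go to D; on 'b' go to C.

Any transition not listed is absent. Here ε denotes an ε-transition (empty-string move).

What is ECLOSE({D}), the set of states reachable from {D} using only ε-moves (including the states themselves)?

{D}

Begin with {D}.
No ε-moves leave this set, so the closure equals the set itself.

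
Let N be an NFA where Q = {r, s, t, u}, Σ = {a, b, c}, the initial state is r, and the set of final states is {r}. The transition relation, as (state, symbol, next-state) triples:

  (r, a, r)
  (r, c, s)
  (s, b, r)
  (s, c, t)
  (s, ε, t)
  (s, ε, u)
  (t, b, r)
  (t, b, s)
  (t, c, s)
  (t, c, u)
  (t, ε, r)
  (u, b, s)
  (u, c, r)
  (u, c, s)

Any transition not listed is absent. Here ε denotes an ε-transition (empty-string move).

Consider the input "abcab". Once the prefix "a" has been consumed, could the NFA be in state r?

Yes

Start in {r}.
Read 'a': {r} → {r}.
State r is in {r}.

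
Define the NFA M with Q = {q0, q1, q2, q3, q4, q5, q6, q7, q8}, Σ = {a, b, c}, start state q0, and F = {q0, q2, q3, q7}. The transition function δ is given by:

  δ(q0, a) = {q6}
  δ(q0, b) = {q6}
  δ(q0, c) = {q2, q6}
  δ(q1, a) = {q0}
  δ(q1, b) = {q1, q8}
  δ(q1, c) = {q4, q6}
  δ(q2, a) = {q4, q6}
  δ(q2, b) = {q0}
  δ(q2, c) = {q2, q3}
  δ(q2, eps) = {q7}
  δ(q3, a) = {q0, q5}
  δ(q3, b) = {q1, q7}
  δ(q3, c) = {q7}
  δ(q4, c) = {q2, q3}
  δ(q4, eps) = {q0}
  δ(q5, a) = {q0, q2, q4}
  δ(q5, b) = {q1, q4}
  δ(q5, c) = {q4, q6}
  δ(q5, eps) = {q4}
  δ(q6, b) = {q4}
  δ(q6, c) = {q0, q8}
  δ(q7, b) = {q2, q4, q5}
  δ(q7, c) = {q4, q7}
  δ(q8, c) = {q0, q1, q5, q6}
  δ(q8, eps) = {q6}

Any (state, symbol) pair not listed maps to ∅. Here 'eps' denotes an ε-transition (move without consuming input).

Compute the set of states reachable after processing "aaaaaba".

∅

Start in {q0}.
Read 'a': q0→{q6}; now {q6}.
Read 'a': q6→∅; now ∅.
The set is empty and remains empty for the remaining 5 symbols.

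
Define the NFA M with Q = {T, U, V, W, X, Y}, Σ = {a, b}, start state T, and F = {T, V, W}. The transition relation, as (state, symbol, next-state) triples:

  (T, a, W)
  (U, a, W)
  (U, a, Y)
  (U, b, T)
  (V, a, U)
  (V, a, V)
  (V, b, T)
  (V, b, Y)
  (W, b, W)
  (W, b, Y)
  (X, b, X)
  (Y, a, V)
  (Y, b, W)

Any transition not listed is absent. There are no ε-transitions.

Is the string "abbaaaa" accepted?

Yes

Start in {T}.
Read 'a': T→{W}; now {W}.
Read 'b': W→{W, Y}; now {W, Y}.
Read 'b': W→{W, Y}, Y→{W}; now {W, Y}.
Read 'a': W→∅, Y→{V}; now {V}.
Read 'a': V→{U, V}; now {U, V}.
Read 'a': U→{W, Y}, V→{U, V}; now {U, V, W, Y}.
Read 'a': U→{W, Y}, V→{U, V}, W→∅, Y→{V}; now {U, V, W, Y}.
The final set {U, V, W, Y} contains the accepting states V, W.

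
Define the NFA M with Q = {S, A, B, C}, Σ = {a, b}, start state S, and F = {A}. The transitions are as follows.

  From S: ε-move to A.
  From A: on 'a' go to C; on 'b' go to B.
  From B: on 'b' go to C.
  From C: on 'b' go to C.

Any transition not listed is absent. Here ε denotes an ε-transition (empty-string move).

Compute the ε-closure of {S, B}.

{S, A, B}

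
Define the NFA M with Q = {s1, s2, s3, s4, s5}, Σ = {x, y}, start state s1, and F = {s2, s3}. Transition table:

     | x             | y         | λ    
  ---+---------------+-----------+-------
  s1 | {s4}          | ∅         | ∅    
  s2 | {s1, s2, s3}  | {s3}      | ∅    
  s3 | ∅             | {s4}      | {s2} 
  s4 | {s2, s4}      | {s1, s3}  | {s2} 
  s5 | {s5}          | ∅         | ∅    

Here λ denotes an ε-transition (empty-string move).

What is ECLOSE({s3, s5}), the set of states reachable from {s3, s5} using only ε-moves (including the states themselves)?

Begin with {s3, s5}.
ε-move s3 → s2; add s2.

{s2, s3, s5}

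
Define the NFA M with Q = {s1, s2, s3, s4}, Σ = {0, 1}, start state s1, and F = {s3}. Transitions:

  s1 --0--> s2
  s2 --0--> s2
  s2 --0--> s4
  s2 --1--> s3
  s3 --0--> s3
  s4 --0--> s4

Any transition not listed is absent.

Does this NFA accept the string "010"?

Yes

Start in {s1}.
Read '0': {s1} → {s2}.
Read '1': {s2} → {s3}.
Read '0': {s3} → {s3}.
The final set {s3} contains the accepting state s3.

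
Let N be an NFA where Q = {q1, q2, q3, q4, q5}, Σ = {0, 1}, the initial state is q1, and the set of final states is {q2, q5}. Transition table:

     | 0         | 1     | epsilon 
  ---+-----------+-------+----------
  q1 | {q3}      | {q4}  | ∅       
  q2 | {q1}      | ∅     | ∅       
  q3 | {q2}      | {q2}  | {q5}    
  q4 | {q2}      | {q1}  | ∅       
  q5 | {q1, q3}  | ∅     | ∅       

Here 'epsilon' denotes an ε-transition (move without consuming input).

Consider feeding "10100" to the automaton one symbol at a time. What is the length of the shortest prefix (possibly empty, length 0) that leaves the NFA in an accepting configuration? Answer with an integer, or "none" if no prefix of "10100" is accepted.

2

Start in {q1}.
Read '1': {q1} → {q4}.
Read '0': {q4} → {q2}.
None of the earlier sets intersect F, but {q2} does.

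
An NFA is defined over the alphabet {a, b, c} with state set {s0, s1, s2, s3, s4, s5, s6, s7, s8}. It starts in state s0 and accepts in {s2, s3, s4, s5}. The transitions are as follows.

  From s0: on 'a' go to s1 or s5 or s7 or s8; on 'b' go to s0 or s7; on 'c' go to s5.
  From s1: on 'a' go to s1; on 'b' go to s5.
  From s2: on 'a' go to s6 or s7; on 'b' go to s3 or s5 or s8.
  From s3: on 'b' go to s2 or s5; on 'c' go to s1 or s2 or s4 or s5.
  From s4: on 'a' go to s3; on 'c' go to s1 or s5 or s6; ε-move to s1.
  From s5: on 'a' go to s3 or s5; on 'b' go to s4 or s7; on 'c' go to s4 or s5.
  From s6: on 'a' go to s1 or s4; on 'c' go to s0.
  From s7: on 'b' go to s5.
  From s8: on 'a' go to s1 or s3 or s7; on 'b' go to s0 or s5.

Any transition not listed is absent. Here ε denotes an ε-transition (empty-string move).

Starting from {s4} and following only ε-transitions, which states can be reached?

Begin with {s4}.
ε-move s4 → s1; add s1.

{s1, s4}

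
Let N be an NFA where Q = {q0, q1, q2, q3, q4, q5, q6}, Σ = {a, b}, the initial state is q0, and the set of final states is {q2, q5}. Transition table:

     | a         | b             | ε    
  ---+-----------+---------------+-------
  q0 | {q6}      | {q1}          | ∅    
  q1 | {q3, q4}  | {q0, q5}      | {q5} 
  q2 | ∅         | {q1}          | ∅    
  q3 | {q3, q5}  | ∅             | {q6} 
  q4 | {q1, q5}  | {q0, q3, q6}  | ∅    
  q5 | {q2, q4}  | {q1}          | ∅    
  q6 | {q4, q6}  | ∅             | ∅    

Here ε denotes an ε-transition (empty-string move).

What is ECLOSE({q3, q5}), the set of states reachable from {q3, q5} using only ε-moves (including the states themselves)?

Begin with {q3, q5}.
ε-move q3 → q6; add q6.

{q3, q5, q6}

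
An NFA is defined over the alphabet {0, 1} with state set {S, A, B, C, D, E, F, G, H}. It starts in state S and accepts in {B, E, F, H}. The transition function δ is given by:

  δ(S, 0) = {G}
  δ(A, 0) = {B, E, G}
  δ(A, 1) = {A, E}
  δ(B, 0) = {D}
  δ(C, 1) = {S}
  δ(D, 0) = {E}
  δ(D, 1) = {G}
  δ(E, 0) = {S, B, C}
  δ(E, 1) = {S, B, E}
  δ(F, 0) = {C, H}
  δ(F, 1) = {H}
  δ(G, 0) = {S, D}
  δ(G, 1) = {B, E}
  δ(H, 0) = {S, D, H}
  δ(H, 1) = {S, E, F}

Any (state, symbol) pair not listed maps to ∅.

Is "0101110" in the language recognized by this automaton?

Yes

Start in {S}.
Read '0': {S} → {G}.
Read '1': {G} → {B, E}.
Read '0': {B, E} → {S, B, C, D}.
Read '1': {S, B, C, D} → {S, G}.
Read '1': {S, G} → {B, E}.
Read '1': {B, E} → {S, B, E}.
Read '0': {S, B, E} → {S, B, C, D, G}.
The final set {S, B, C, D, G} contains the accepting state B.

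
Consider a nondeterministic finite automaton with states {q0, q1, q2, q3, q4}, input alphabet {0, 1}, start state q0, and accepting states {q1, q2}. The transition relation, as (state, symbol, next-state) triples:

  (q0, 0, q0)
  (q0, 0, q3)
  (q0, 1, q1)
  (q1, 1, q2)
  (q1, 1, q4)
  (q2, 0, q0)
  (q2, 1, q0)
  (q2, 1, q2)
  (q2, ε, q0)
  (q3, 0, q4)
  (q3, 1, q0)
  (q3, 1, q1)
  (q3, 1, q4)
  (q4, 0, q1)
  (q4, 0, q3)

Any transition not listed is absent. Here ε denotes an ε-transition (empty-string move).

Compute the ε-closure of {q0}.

Begin with {q0}.
No ε-moves leave this set, so the closure equals the set itself.

{q0}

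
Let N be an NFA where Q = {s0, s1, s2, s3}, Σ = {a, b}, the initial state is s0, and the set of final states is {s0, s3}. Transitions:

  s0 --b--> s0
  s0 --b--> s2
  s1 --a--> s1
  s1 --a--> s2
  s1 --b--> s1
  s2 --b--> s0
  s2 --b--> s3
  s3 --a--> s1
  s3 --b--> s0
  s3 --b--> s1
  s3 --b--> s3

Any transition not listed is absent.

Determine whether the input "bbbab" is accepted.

Start in {s0}.
Read 'b': {s0} → {s0, s2}.
Read 'b': {s0, s2} → {s0, s2, s3}.
Read 'b': {s0, s2, s3} → {s0, s1, s2, s3}.
Read 'a': {s0, s1, s2, s3} → {s1, s2}.
Read 'b': {s1, s2} → {s0, s1, s3}.
The final set {s0, s1, s3} contains the accepting states s0, s3.

Yes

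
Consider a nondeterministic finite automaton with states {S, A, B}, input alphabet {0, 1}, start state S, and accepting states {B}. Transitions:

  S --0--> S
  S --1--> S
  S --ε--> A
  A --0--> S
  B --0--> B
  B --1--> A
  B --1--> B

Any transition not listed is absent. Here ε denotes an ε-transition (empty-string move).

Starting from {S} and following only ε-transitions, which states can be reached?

{S, A}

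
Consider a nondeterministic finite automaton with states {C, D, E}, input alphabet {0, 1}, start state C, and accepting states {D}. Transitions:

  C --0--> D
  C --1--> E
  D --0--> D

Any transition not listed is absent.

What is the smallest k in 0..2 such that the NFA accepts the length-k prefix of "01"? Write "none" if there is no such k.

1

Start in {C}.
Read '0': {C} → {D}.
None of the earlier sets intersect F, but {D} does.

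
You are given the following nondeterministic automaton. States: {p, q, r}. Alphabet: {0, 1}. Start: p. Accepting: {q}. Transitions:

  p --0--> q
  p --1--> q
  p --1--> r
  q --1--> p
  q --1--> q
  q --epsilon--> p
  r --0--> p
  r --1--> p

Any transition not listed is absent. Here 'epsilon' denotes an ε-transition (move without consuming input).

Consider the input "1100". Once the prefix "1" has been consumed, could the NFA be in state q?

Yes

Start in {p}.
Read '1': {p} → {p, q, r}.
State q is in {p, q, r}.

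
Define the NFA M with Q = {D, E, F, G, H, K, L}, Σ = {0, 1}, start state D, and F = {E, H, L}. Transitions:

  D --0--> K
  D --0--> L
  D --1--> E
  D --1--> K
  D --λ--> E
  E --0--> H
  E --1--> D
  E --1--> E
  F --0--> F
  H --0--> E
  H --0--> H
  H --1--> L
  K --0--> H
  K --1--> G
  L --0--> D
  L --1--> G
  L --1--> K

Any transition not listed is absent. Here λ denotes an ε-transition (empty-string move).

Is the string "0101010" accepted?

Yes

Start: ε-closure({D}) = {D, E}.
Read '0': {D, E} → {H, K, L}.
Read '1': {H, K, L} → {G, K, L}.
Read '0': {G, K, L} → {D, E, H}.
Read '1': {D, E, H} → {D, E, K, L}.
Read '0': {D, E, K, L} → {D, E, H, K, L}.
Read '1': {D, E, H, K, L} → {D, E, G, K, L}.
Read '0': {D, E, G, K, L} → {D, E, H, K, L}.
The final set {D, E, H, K, L} contains the accepting states E, H, L.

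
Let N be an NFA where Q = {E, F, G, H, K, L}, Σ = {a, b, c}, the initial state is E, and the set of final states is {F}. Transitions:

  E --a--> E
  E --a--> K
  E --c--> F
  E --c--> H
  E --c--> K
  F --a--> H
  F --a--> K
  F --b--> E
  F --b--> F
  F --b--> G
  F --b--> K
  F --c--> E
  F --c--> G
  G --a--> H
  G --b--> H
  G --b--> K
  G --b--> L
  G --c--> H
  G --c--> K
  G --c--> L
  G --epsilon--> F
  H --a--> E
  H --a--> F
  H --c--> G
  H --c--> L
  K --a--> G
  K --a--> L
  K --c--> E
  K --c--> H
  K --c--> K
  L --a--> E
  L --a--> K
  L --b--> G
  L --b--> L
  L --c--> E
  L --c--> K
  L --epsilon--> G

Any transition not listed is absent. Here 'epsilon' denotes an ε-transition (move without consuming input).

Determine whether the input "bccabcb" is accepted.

No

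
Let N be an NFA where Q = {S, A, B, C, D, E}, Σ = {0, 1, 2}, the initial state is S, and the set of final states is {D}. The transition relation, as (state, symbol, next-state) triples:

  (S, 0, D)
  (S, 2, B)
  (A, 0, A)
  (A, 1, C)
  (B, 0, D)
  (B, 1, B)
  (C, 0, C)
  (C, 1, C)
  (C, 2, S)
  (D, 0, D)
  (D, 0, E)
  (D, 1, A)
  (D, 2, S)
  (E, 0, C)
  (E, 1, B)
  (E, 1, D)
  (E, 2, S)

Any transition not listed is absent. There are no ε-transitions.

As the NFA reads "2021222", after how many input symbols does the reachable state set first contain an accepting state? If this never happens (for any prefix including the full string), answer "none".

2

Start in {S}.
Read '2': S→{B}; now {B}.
Read '0': B→{D}; now {D}.
None of the earlier sets intersect F, but {D} does.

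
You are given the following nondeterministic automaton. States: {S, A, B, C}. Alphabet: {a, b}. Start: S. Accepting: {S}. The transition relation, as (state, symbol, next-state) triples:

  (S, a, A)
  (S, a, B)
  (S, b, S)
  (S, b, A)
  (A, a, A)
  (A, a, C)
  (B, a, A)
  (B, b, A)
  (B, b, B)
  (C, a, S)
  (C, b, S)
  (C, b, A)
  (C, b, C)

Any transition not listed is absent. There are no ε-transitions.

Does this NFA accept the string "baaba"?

Start in {S}.
Read 'b': S→{S, A}; now {S, A}.
Read 'a': S→{A, B}, A→{A, C}; now {A, B, C}.
Read 'a': A→{A, C}, B→{A}, C→{S}; now {S, A, C}.
Read 'b': S→{S, A}, A→∅, C→{S, A, C}; now {S, A, C}.
Read 'a': S→{A, B}, A→{A, C}, C→{S}; now {S, A, B, C}.
The final set {S, A, B, C} contains the accepting state S.

Yes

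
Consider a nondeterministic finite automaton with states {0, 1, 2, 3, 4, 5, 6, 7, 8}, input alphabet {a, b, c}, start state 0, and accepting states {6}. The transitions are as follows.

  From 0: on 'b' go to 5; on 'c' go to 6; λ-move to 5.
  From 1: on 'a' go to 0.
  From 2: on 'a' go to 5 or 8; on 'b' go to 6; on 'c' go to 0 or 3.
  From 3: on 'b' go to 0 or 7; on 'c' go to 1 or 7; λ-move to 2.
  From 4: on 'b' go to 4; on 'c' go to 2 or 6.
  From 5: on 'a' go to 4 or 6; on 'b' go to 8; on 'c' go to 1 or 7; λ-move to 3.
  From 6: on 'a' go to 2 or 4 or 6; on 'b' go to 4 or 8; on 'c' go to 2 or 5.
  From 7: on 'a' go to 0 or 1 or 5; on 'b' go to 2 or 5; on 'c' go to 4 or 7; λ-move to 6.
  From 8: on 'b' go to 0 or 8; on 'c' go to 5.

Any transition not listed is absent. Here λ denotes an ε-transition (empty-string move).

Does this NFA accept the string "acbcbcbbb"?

Yes

Start: ε-closure({0}) = {0, 2, 3, 5}.
Read 'a': {0, 2, 3, 5} → {2, 3, 4, 5, 6, 8}.
Read 'c': {2, 3, 4, 5, 6, 8} → {0, 1, 2, 3, 5, 6, 7}.
Read 'b': {0, 1, 2, 3, 5, 6, 7} → {0, 2, 3, 4, 5, 6, 7, 8}.
Read 'c': {0, 2, 3, 4, 5, 6, 7, 8} → {0, 1, 2, 3, 4, 5, 6, 7}.
Read 'b': {0, 1, 2, 3, 4, 5, 6, 7} → {0, 2, 3, 4, 5, 6, 7, 8}.
Read 'c': {0, 2, 3, 4, 5, 6, 7, 8} → {0, 1, 2, 3, 4, 5, 6, 7}.
Read 'b': {0, 1, 2, 3, 4, 5, 6, 7} → {0, 2, 3, 4, 5, 6, 7, 8}.
Read 'b': {0, 2, 3, 4, 5, 6, 7, 8} → {0, 2, 3, 4, 5, 6, 7, 8}.
Read 'b': {0, 2, 3, 4, 5, 6, 7, 8} → {0, 2, 3, 4, 5, 6, 7, 8}.
The final set {0, 2, 3, 4, 5, 6, 7, 8} contains the accepting state 6.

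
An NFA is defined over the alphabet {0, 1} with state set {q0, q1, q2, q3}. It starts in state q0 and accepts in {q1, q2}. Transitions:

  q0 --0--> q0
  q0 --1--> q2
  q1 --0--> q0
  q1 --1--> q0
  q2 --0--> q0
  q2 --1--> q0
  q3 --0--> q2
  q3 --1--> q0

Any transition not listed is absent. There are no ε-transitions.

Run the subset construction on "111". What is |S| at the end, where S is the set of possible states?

1

Start in {q0}.
Read '1': {q0} → {q2}.
Read '1': {q2} → {q0}.
Read '1': {q0} → {q2}.
That set has 1 state.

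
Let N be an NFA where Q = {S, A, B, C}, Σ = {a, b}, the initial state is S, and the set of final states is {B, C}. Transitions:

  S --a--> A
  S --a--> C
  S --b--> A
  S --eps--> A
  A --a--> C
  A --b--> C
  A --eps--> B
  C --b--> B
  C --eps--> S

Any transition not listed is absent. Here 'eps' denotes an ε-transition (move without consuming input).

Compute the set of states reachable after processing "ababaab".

Start: ε-closure({S}) = {S, A, B}.
Read 'a': S→{A, C}, A→{C}, B→∅; union {A, C}; ε-closure = {S, A, B, C}.
Read 'b': S→{A}, A→{C}, B→∅, C→{B}; union {A, B, C}; ε-closure = {S, A, B, C}.
Read 'a': S→{A, C}, A→{C}, B→∅, C→∅; union {A, C}; ε-closure = {S, A, B, C}.
Read 'b': S→{A}, A→{C}, B→∅, C→{B}; union {A, B, C}; ε-closure = {S, A, B, C}.
Read 'a': S→{A, C}, A→{C}, B→∅, C→∅; union {A, C}; ε-closure = {S, A, B, C}.
Read 'a': S→{A, C}, A→{C}, B→∅, C→∅; union {A, C}; ε-closure = {S, A, B, C}.
Read 'b': S→{A}, A→{C}, B→∅, C→{B}; union {A, B, C}; ε-closure = {S, A, B, C}.

{S, A, B, C}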